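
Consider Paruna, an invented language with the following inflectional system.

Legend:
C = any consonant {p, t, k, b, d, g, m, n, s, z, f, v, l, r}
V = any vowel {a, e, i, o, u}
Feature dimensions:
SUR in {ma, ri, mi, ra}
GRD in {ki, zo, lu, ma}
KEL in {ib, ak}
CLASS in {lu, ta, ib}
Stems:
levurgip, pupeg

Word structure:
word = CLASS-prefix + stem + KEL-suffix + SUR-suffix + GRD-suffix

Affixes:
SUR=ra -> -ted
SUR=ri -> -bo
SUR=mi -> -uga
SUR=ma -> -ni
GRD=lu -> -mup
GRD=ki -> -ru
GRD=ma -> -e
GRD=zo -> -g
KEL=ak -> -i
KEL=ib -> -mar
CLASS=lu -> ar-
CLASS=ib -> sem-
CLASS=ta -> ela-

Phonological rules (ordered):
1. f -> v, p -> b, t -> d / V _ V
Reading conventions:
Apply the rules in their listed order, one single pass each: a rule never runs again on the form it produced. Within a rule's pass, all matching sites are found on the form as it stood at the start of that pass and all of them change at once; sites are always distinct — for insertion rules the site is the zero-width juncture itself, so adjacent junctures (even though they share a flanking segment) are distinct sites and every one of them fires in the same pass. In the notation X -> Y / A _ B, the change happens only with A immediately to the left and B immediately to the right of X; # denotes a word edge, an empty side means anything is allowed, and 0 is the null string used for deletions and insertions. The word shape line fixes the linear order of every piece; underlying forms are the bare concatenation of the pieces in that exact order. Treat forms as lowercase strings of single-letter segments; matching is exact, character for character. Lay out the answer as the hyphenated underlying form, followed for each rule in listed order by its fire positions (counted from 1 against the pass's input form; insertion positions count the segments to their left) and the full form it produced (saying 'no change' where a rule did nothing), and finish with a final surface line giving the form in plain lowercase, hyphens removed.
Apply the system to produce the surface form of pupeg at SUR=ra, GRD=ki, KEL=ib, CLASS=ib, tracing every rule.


underlying: sem-pupeg-mar-ted-ru
1. f -> v, p -> b, t -> d / V _ V: fires at position(s) 6: sempubegmartedru
surface: sempubegmartedru


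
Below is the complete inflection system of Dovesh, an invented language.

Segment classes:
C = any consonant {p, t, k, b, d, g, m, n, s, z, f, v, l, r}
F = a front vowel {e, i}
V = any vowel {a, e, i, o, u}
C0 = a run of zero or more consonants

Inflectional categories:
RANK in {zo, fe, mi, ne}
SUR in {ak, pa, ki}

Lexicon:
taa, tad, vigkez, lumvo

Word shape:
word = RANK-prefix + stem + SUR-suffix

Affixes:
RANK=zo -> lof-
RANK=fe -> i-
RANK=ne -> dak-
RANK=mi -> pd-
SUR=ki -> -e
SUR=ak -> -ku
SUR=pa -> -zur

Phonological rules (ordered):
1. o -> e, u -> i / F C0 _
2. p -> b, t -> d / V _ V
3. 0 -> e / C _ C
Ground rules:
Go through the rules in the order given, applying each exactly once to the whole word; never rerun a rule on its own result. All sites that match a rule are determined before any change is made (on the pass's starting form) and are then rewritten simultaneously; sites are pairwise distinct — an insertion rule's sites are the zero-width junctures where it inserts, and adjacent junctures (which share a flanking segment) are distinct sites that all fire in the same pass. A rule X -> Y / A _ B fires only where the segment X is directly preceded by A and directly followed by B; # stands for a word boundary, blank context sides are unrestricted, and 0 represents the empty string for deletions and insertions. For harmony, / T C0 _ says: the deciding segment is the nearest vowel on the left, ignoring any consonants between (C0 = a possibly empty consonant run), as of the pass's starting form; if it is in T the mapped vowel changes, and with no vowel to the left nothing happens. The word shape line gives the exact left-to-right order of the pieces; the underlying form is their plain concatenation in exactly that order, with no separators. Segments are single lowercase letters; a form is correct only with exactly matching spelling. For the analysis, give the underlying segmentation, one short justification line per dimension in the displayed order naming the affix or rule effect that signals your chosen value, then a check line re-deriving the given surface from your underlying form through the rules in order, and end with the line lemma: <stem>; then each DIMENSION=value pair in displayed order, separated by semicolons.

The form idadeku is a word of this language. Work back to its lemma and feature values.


underlying: i-tad-ku
RANK=fe - signalled by the affix i-
SUR=ak - signalled by the affix -ku
check: itadku -> itadku -> idadku -> idadeku
lemma: tad; RANK=fe; SUR=ak


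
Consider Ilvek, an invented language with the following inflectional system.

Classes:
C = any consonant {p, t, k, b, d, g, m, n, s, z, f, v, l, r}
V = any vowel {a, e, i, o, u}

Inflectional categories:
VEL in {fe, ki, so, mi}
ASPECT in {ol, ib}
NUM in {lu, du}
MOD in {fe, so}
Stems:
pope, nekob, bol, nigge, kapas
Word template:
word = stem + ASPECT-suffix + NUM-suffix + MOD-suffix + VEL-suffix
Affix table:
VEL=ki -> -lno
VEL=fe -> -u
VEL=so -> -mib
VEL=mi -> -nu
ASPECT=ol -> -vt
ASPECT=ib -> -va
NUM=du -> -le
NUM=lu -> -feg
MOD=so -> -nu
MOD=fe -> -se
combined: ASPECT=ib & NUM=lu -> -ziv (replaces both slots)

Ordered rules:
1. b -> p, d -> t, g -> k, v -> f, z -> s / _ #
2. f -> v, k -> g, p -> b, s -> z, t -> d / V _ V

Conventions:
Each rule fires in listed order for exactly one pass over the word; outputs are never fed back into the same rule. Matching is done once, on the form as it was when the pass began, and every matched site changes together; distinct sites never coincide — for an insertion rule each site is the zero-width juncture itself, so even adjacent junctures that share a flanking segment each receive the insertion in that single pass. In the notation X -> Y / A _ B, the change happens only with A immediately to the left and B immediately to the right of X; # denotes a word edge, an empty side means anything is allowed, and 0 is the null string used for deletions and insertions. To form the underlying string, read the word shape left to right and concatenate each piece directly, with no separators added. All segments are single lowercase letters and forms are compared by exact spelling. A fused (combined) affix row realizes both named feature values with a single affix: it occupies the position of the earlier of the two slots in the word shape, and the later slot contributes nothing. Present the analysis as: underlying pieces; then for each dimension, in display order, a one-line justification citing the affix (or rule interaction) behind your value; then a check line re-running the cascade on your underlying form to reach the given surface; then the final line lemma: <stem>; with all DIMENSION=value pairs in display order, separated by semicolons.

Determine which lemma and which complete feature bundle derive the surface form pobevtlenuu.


underlying: pope-vt-le-nu-u
VEL=fe - signalled by the affix -u
ASPECT=ol - signalled by the affix -vt
NUM=du - signalled by the affix -le
MOD=so - signalled by the affix -nu
check: popevtlenuu -> popevtlenuu -> pobevtlenuu
lemma: pope; VEL=fe; ASPECT=ol; NUM=du; MOD=so


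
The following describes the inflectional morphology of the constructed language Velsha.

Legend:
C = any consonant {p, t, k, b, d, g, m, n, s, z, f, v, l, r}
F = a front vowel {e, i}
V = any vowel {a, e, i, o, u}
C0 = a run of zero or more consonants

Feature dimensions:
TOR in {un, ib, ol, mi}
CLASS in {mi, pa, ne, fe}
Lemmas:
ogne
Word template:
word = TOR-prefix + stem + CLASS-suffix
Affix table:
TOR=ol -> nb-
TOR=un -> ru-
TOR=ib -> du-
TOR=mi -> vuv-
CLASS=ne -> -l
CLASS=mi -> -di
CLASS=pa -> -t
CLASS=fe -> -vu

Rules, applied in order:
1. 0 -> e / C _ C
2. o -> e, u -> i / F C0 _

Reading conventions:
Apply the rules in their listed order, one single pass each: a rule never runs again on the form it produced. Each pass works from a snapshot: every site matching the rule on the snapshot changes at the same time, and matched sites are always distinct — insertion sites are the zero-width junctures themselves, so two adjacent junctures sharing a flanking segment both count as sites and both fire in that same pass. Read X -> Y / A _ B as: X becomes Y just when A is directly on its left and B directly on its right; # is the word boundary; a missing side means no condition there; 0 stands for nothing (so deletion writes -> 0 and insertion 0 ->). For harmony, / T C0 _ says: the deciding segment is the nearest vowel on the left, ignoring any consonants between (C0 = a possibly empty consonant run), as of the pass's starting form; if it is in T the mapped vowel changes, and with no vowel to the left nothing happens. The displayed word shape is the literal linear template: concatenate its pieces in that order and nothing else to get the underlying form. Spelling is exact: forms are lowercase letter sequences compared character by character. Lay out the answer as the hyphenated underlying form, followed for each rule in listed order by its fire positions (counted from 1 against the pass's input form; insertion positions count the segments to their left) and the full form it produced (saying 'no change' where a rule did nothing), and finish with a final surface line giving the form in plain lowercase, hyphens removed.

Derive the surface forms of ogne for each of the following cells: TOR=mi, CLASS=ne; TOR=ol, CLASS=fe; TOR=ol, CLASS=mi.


cell TOR=mi, CLASS=ne:
underlying: vuv-ogne-l
1. 0 -> e / C _ C: inserts after position(s) 5: vuvogenel
2. o -> e, u -> i / F C0 _: no change
surface: vuvogenel

cell TOR=ol, CLASS=fe:
underlying: nb-ogne-vu
1. 0 -> e / C _ C: inserts after position(s) 1, 4: nebogenevu
2. o -> e, u -> i / F C0 _: fires at position(s) 4, 10: nebegenevi
surface: nebegenevi

cell TOR=ol, CLASS=mi:
underlying: nb-ogne-di
1. 0 -> e / C _ C: inserts after position(s) 1, 4: nebogenedi
2. o -> e, u -> i / F C0 _: fires at position(s) 4: nebegenedi
surface: nebegenedi


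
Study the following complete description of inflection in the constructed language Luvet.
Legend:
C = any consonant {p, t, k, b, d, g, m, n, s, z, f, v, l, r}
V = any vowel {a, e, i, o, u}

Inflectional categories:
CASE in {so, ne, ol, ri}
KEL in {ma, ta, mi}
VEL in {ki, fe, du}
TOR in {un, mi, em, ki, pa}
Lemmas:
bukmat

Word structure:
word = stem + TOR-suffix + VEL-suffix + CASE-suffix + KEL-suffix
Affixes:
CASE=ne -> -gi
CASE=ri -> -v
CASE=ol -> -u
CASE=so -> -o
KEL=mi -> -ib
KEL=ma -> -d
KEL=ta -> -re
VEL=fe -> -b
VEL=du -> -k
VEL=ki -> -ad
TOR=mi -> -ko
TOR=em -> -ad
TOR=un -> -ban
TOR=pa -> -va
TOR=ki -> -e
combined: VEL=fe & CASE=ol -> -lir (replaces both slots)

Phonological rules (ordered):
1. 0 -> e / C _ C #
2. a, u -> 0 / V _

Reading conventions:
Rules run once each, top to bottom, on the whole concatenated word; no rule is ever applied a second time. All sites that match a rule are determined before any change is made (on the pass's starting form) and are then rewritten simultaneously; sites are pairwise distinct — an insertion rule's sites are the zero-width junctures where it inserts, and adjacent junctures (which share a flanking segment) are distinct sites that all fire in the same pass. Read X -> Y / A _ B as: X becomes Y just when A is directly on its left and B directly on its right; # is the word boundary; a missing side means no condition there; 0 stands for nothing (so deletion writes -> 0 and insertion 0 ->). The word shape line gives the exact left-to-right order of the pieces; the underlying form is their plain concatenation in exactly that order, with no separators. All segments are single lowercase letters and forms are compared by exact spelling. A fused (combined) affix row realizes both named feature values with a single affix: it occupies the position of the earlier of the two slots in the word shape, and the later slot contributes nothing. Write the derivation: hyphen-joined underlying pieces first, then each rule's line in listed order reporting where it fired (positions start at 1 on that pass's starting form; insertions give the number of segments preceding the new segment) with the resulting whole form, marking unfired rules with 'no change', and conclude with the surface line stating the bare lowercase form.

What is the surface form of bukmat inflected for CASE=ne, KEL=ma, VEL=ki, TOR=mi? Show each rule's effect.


underlying: bukmat-ko-ad-gi-d
1. 0 -> e / C _ C #: no change
2. a, u -> 0 / V _: fires at position(s) 9: bukmatkodgid
surface: bukmatkodgid


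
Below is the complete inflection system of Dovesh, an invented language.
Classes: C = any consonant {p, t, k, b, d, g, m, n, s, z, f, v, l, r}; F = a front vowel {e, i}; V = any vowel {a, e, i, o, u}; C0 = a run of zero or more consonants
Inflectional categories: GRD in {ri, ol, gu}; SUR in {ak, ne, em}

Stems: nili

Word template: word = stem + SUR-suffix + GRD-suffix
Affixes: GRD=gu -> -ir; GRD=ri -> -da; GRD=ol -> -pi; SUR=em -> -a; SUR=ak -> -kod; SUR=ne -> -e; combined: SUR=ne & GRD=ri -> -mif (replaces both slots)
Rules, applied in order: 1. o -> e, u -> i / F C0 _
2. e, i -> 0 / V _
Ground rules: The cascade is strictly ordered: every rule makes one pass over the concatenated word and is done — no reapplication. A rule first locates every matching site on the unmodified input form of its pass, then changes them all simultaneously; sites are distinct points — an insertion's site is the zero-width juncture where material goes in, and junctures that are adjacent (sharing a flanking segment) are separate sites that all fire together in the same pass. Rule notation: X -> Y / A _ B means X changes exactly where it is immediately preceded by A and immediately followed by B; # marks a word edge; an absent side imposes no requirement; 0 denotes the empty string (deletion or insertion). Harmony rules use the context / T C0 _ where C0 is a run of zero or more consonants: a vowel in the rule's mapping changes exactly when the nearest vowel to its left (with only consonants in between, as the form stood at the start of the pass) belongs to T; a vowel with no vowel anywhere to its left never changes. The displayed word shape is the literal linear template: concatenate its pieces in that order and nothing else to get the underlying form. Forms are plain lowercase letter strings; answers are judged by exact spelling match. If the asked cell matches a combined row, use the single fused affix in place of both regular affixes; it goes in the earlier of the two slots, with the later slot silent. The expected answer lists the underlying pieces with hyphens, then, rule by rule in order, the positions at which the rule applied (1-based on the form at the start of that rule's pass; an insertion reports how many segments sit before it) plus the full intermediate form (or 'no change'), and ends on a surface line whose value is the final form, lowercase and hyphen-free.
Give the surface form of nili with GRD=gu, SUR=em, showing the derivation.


underlying: nili-a-ir
1. o -> e, u -> i / F C0 _: no change
2. e, i -> 0 / V _: fires at position(s) 6: niliar
surface: niliar


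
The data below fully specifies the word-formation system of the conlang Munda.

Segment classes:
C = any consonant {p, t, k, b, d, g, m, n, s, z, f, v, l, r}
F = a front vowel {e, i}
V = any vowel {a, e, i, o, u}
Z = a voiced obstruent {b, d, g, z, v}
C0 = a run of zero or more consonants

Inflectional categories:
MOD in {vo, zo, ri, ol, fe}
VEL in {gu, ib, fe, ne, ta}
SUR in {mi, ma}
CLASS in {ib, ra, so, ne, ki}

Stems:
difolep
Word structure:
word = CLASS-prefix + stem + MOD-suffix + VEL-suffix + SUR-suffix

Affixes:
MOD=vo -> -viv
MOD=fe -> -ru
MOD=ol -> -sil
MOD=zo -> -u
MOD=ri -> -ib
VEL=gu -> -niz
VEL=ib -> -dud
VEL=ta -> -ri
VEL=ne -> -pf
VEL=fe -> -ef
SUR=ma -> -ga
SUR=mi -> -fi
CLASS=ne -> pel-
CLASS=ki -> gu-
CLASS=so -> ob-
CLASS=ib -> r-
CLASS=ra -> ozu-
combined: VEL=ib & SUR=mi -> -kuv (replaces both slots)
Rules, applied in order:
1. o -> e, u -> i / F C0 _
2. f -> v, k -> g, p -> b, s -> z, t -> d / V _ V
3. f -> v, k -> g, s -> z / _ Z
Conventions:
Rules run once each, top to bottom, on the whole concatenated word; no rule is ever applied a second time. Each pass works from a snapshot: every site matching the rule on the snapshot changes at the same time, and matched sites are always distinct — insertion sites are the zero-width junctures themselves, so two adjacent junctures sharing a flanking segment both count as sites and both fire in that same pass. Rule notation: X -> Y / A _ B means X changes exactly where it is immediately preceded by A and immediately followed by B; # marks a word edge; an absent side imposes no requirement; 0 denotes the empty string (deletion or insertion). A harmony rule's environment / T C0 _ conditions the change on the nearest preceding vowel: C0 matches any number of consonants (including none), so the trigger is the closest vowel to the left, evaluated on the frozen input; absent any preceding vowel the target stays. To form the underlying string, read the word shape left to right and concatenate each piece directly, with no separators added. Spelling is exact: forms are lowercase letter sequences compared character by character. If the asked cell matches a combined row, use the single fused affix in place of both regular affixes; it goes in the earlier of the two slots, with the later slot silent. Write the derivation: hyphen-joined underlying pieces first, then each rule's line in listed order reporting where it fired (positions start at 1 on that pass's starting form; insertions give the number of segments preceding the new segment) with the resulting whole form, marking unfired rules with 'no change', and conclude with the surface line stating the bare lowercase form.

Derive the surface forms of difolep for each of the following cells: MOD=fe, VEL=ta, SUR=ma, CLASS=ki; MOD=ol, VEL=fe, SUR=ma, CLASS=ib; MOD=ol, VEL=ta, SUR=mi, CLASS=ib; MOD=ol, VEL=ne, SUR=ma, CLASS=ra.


cell MOD=fe, VEL=ta, SUR=ma, CLASS=ki:
underlying: gu-difolep-ru-ri-ga
1. o -> e, u -> i / F C0 _: fires at position(s) 6, 11: gudifelepririga
2. f -> v, k -> g, p -> b, s -> z, t -> d / V _ V: fires at position(s) 5: gudivelepririga
3. f -> v, k -> g, s -> z / _ Z: no change
surface: gudivelepririga

cell MOD=ol, VEL=fe, SUR=ma, CLASS=ib:
underlying: r-difolep-sil-ef-ga
1. o -> e, u -> i / F C0 _: fires at position(s) 5: rdifelepsilefga
2. f -> v, k -> g, p -> b, s -> z, t -> d / V _ V: fires at position(s) 4: rdivelepsilefga
3. f -> v, k -> g, s -> z / _ Z: fires at position(s) 13: rdivelepsilevga
surface: rdivelepsilevga

cell MOD=ol, VEL=ta, SUR=mi, CLASS=ib:
underlying: r-difolep-sil-ri-fi
1. o -> e, u -> i / F C0 _: fires at position(s) 5: rdifelepsilrifi
2. f -> v, k -> g, p -> b, s -> z, t -> d / V _ V: fires at position(s) 4, 14: rdivelepsilrivi
3. f -> v, k -> g, s -> z / _ Z: no change
surface: rdivelepsilrivi

cell MOD=ol, VEL=ne, SUR=ma, CLASS=ra:
underlying: ozu-difolep-sil-pf-ga
1. o -> e, u -> i / F C0 _: fires at position(s) 7: ozudifelepsilpfga
2. f -> v, k -> g, p -> b, s -> z, t -> d / V _ V: fires at position(s) 6: ozudivelepsilpfga
3. f -> v, k -> g, s -> z / _ Z: fires at position(s) 15: ozudivelepsilpvga
surface: ozudivelepsilpvga


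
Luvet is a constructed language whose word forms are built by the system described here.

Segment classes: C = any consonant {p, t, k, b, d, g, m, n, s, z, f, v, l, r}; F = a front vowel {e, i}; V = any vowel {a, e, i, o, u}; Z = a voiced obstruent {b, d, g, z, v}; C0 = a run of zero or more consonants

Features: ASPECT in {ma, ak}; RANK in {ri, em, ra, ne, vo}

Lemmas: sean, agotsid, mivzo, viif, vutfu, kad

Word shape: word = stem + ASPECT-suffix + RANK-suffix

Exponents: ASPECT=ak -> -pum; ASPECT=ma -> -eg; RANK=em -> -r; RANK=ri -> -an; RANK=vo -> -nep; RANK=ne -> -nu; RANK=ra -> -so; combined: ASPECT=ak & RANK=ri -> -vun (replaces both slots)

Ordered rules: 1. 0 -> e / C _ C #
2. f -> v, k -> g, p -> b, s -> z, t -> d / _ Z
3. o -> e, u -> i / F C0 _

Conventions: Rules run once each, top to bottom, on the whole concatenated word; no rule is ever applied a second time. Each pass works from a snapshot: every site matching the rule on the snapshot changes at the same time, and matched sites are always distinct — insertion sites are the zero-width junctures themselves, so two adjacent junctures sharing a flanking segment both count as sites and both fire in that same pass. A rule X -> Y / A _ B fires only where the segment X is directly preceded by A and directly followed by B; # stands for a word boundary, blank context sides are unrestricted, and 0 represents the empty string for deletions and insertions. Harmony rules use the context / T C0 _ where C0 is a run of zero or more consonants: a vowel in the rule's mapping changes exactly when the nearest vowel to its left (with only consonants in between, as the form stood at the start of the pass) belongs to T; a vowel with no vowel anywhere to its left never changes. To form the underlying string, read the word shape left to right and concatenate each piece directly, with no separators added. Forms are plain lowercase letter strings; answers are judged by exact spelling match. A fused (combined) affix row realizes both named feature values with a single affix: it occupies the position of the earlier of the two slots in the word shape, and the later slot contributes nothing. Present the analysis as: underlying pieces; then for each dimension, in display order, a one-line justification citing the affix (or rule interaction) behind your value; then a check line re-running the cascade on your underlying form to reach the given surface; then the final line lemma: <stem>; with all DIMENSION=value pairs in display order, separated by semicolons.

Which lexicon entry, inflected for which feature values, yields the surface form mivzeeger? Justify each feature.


underlying: mivzo-eg-r
ASPECT=ma - signalled by the affix -eg
RANK=em - signalled by the affix -r
check: mivzoegr -> mivzoeger -> mivzoeger -> mivzeeger
lemma: mivzo; ASPECT=ma; RANK=em


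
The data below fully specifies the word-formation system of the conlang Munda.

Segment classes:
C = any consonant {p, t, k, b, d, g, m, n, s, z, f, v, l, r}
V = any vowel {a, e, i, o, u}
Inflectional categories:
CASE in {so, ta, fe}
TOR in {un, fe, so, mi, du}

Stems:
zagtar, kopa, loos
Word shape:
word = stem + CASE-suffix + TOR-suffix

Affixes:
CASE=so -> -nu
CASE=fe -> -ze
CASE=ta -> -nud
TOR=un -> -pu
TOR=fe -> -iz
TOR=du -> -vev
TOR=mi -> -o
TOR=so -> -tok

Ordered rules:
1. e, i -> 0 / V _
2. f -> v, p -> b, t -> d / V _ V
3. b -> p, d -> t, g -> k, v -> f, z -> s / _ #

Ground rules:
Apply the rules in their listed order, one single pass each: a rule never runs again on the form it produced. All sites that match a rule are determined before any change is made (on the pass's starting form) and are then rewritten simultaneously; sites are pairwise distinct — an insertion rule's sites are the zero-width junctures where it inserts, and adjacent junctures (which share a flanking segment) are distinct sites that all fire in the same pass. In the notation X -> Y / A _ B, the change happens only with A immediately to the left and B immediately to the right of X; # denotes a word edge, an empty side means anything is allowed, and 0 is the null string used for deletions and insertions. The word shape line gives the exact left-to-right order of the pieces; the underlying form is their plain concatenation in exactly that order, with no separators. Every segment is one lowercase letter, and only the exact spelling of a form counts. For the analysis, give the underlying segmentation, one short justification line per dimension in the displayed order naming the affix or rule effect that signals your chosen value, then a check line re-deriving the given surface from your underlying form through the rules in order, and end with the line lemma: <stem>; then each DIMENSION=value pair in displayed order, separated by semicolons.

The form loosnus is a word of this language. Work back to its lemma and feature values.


underlying: loos-nu-iz
CASE=so - signalled by the affix -nu
TOR=fe - signalled by the affix -iz
check: loosnuiz -> loosnuz -> loosnuz -> loosnus
lemma: loos; CASE=so; TOR=fe


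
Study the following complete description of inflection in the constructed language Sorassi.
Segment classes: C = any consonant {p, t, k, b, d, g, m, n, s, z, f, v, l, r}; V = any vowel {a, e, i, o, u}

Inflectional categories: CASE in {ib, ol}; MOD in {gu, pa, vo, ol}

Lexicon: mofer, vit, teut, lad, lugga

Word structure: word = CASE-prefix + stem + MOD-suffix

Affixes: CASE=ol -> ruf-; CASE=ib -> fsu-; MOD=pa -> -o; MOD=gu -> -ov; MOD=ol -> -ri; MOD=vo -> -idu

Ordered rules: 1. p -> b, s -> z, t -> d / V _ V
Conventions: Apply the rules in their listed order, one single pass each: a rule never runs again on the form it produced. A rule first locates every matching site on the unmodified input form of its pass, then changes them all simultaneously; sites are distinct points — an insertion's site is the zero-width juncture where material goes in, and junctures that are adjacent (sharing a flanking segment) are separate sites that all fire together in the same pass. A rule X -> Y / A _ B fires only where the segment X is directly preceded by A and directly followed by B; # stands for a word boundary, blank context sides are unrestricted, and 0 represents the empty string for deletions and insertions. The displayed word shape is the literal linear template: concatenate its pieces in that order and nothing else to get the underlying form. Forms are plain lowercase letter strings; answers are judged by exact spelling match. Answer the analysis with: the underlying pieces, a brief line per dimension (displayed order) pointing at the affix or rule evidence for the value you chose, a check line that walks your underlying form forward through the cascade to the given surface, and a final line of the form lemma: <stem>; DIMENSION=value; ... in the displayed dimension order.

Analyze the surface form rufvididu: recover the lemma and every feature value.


underlying: ruf-vit-idu
CASE=ol - signalled by the affix ruf-
MOD=vo - signalled by the affix -idu
check: rufvitidu -> rufvididu
lemma: vit; CASE=ol; MOD=vo


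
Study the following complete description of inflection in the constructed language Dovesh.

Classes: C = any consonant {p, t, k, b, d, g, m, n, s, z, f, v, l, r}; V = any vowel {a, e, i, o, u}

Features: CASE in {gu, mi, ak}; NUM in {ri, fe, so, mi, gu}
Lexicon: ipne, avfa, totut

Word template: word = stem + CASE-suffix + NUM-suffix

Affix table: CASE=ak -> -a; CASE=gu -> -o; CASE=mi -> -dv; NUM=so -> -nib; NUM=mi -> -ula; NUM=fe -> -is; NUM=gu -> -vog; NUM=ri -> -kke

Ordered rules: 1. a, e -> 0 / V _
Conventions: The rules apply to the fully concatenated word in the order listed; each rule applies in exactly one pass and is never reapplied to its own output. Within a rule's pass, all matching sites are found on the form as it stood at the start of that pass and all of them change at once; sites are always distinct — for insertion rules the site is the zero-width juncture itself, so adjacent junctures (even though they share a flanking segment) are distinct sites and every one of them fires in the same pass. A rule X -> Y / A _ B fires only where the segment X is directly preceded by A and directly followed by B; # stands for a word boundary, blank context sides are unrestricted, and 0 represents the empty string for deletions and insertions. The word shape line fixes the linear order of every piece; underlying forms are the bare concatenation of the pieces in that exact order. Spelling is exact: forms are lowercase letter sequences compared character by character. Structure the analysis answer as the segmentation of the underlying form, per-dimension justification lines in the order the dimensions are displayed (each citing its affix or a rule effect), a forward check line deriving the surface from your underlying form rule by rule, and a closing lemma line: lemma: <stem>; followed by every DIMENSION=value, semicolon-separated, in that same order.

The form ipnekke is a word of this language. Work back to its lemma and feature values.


underlying: ipne-a-kke
CASE=ak - signalled by the affix -a
NUM=ri - signalled by the affix -kke
check: ipneakke -> ipnekke
lemma: ipne; CASE=ak; NUM=ri


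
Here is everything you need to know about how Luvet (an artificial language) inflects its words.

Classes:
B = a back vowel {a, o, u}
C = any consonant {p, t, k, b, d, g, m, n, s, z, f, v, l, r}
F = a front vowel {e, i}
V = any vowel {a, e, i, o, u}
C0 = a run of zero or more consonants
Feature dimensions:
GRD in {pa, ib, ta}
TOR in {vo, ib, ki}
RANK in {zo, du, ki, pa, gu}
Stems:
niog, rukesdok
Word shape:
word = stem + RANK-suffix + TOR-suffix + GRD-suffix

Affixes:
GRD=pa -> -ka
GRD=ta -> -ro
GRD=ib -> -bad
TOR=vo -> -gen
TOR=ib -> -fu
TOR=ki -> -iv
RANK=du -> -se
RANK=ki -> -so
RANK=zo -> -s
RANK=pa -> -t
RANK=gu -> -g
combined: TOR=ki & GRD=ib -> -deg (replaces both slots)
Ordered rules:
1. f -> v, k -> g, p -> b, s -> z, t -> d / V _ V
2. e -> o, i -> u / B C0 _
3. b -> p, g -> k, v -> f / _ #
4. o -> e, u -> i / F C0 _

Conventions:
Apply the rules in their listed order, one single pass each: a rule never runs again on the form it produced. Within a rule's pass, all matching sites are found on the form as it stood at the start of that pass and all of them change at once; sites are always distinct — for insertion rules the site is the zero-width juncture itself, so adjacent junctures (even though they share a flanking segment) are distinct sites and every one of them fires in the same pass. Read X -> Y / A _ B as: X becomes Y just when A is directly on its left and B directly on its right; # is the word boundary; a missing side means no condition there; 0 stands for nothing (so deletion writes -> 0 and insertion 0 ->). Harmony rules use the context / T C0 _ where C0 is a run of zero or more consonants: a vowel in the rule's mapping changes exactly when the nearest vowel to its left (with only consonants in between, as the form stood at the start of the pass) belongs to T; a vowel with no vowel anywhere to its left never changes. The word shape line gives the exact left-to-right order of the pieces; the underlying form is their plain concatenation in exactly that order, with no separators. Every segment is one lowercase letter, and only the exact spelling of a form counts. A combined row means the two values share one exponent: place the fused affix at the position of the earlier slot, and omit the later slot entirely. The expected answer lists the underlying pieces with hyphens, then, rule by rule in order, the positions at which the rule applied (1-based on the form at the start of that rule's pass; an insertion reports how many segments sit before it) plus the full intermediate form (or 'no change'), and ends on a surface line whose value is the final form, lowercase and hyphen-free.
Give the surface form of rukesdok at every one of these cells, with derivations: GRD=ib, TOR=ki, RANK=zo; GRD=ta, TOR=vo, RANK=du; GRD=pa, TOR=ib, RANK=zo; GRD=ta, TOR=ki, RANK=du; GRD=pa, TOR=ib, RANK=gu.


cell GRD=ib, TOR=ki, RANK=zo:
underlying: rukesdok-s-deg
1. f -> v, k -> g, p -> b, s -> z, t -> d / V _ V: fires at position(s) 3: rugesdoksdeg
2. e -> o, i -> u / B C0 _: fires at position(s) 4, 11: rugosdoksdog
3. b -> p, g -> k, v -> f / _ #: fires at position(s) 12: rugosdoksdok
4. o -> e, u -> i / F C0 _: no change
surface: rugosdoksdok

cell GRD=ta, TOR=vo, RANK=du:
underlying: rukesdok-se-gen-ro
1. f -> v, k -> g, p -> b, s -> z, t -> d / V _ V: fires at position(s) 3: rugesdoksegenro
2. e -> o, i -> u / B C0 _: fires at position(s) 4, 10: rugosdoksogenro
3. b -> p, g -> k, v -> f / _ #: no change
4. o -> e, u -> i / F C0 _: fires at position(s) 15: rugosdoksogenre
surface: rugosdoksogenre

cell GRD=pa, TOR=ib, RANK=zo:
underlying: rukesdok-s-fu-ka
1. f -> v, k -> g, p -> b, s -> z, t -> d / V _ V: fires at position(s) 3, 12: rugesdoksfuga
2. e -> o, i -> u / B C0 _: fires at position(s) 4: rugosdoksfuga
3. b -> p, g -> k, v -> f / _ #: no change
4. o -> e, u -> i / F C0 _: no change
surface: rugosdoksfuga

cell GRD=ta, TOR=ki, RANK=du:
underlying: rukesdok-se-iv-ro
1. f -> v, k -> g, p -> b, s -> z, t -> d / V _ V: fires at position(s) 3: rugesdokseivro
2. e -> o, i -> u / B C0 _: fires at position(s) 4, 10: rugosdoksoivro
3. b -> p, g -> k, v -> f / _ #: no change
4. o -> e, u -> i / F C0 _: fires at position(s) 14: rugosdoksoivre
surface: rugosdoksoivre

cell GRD=pa, TOR=ib, RANK=gu:
underlying: rukesdok-g-fu-ka
1. f -> v, k -> g, p -> b, s -> z, t -> d / V _ V: fires at position(s) 3, 12: rugesdokgfuga
2. e -> o, i -> u / B C0 _: fires at position(s) 4: rugosdokgfuga
3. b -> p, g -> k, v -> f / _ #: no change
4. o -> e, u -> i / F C0 _: no change
surface: rugosdokgfuga


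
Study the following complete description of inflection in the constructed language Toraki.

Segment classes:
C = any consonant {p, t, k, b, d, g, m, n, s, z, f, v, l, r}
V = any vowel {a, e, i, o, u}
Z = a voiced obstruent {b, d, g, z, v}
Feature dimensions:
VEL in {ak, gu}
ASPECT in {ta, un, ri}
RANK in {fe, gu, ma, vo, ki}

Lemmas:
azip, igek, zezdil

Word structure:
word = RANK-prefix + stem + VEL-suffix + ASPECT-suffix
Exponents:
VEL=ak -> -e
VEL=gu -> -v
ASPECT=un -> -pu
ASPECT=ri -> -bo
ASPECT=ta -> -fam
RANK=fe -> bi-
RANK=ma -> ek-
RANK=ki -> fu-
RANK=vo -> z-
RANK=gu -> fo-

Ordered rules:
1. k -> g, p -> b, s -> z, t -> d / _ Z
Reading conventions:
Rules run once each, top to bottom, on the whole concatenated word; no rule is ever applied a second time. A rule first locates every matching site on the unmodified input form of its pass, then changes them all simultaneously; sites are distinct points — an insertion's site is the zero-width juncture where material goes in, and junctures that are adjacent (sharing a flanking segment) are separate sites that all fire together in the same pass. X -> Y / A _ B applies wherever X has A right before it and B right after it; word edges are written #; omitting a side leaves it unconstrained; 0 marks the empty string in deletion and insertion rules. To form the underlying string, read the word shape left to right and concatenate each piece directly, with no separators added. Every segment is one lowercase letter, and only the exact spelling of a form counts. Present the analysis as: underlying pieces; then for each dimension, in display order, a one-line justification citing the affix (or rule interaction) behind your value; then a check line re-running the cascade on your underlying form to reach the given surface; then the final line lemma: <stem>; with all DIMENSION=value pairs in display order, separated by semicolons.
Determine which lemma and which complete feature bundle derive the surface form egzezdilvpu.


underlying: ek-zezdil-v-pu
VEL=gu - signalled by the affix -v
ASPECT=un - signalled by the affix -pu
RANK=ma - signalled by the affix ek-
check: ekzezdilvpu -> egzezdilvpu
lemma: zezdil; VEL=gu; ASPECT=un; RANK=ma


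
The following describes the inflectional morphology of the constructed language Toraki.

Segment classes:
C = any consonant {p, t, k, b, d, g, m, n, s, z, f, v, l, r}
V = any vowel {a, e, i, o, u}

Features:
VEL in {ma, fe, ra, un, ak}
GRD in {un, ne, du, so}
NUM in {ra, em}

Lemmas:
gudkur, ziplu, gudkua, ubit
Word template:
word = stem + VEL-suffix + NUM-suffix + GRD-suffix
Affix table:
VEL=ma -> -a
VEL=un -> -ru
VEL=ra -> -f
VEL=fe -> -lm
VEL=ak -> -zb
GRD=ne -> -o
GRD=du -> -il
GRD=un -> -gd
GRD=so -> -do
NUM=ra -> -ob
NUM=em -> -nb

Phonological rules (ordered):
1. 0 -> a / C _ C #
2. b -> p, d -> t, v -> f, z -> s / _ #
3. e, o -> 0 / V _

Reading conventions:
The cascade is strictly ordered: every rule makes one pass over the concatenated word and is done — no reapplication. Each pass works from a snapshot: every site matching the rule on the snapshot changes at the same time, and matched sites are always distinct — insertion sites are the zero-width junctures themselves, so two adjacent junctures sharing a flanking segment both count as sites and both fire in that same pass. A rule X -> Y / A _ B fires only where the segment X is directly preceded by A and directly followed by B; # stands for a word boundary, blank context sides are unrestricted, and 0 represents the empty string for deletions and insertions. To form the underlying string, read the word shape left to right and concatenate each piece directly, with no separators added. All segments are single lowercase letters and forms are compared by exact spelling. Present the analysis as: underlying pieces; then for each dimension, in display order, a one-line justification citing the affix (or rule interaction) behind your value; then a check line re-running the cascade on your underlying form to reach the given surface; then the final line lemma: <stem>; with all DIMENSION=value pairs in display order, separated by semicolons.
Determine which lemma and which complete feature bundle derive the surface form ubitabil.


underlying: ubit-a-ob-il
VEL=ma - signalled by the affix -a
GRD=du - signalled by the affix -il
NUM=ra - signalled by the affix -ob
check: ubitaobil -> ubitaobil -> ubitaobil -> ubitabil
lemma: ubit; VEL=ma; GRD=du; NUM=ra


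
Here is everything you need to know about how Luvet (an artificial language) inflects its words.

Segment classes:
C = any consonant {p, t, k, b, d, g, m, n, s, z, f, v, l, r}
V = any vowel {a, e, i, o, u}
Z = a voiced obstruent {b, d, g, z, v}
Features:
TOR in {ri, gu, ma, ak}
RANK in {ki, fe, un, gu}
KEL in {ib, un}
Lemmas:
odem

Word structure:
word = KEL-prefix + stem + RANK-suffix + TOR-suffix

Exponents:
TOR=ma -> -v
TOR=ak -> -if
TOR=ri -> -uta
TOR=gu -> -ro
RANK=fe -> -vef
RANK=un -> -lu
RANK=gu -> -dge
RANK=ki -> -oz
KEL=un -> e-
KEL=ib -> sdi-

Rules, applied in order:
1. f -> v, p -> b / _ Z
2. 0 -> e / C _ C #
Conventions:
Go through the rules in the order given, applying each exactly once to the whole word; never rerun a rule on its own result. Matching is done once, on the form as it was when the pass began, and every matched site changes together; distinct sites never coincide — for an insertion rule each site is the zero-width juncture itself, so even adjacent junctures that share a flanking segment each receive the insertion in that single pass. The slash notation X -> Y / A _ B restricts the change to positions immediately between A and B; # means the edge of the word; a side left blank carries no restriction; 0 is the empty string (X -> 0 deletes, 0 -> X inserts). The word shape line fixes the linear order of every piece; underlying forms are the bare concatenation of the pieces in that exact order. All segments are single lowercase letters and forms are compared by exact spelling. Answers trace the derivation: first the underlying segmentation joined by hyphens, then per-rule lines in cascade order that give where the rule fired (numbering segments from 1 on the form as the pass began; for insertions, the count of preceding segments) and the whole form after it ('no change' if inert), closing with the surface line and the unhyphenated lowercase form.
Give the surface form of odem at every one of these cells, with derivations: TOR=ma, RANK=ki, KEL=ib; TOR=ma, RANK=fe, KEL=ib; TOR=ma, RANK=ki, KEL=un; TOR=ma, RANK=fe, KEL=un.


cell TOR=ma, RANK=ki, KEL=ib:
underlying: sdi-odem-oz-v
1. f -> v, p -> b / _ Z: no change
2. 0 -> e / C _ C #: inserts after position(s) 9: sdiodemozev
surface: sdiodemozev

cell TOR=ma, RANK=fe, KEL=ib:
underlying: sdi-odem-vef-v
1. f -> v, p -> b / _ Z: fires at position(s) 10: sdiodemvevv
2. 0 -> e / C _ C #: inserts after position(s) 10: sdiodemvevev
surface: sdiodemvevev

cell TOR=ma, RANK=ki, KEL=un:
underlying: e-odem-oz-v
1. f -> v, p -> b / _ Z: no change
2. 0 -> e / C _ C #: inserts after position(s) 7: eodemozev
surface: eodemozev

cell TOR=ma, RANK=fe, KEL=un:
underlying: e-odem-vef-v
1. f -> v, p -> b / _ Z: fires at position(s) 8: eodemvevv
2. 0 -> e / C _ C #: inserts after position(s) 8: eodemvevev
surface: eodemvevev


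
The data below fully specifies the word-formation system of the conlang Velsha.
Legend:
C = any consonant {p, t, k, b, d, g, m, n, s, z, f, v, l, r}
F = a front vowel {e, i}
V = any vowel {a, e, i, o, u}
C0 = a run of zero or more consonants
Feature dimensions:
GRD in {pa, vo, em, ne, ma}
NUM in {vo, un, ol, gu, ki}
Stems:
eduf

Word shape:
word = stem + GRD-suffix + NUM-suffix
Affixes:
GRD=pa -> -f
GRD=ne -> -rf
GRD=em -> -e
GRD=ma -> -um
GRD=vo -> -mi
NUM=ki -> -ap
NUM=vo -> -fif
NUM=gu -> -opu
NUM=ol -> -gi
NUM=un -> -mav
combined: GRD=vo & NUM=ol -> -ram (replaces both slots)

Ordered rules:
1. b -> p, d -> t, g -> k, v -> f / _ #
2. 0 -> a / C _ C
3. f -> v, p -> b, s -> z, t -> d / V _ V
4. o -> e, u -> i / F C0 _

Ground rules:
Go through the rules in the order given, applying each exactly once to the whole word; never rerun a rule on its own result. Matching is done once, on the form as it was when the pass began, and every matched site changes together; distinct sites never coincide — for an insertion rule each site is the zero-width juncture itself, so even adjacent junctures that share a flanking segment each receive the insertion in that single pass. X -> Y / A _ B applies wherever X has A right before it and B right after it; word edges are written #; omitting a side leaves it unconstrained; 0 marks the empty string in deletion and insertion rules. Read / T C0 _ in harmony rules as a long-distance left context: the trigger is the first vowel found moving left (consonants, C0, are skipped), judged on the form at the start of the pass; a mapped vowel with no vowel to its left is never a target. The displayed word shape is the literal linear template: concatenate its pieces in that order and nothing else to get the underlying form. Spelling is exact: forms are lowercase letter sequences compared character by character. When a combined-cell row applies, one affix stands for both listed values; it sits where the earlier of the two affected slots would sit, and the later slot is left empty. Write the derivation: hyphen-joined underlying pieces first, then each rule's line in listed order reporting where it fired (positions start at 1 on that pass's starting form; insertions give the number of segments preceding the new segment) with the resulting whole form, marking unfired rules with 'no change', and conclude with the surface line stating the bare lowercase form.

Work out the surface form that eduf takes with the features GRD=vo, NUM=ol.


underlying: eduf-ram
1. b -> p, d -> t, g -> k, v -> f / _ #: no change
2. 0 -> a / C _ C: inserts after position(s) 4: edufaram
3. f -> v, p -> b, s -> z, t -> d / V _ V: fires at position(s) 4: eduvaram
4. o -> e, u -> i / F C0 _: fires at position(s) 3: edivaram
surface: edivaram
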